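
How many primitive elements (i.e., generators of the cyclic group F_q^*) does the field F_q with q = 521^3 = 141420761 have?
There are φ(141420760) = 50353920 primitive elements

F_q^* is cyclic of order q - 1 = 141420760. A cyclic group of order m has exactly φ(m) generators. Here m = 141420760 = 2^3 · 5 · 13 · 31^2 · 283, so the number of primitive elements is φ(141420760) = 50353920.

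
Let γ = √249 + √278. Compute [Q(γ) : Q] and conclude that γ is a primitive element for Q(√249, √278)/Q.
[Q(γ) : Q] = 4 (equivalently, Q(γ) = Q(√249, √278))

Obviously Q(γ) ⊆ Q(√249, √278), and [Q(√249, √278):Q] = 4 (since 249, 278 are distinct squarefree integers > 1 with 69222 not a perfect square). To show equality we compute the minimal polynomial of γ. From γ = √249 + √278: γ^2 = 249 + 2√(69222) + 278 = 527 + 2√(69222), so γ^2 - 527 = 2√(69222); squaring, (γ^2 - 527)^2 = 4·69222, i.e. γ^4 - 1054γ^2 + 277729 - 276888 = 0, i.e. γ^4 - 1054γ^2 + 841 = 0. So γ is a root of x^4 - 1054x^2 + 841. This polynomial is irreducible over Q: it has no rational root (each ±√249 ± √278 is irrational), and any factorization into two quadratics over Q would force √(69222) ∈ Q (pairing opposite roots) or √249, √278 ∈ Q (other pairings), all impossible. Hence [Q(γ):Q] = 4 = [Q(√249, √278):Q], so Q(γ) = Q(√249, √278).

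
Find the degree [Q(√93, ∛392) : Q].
[Q(√93, ∛392) : Q] = 6

Let L = Q(√93, ∛392). Since Q(√93) ⊂ L and [Q(√93):Q] = 2, the tower law gives 2 | [L:Q]. Likewise Q(∛392) ⊂ L with [Q(∛392):Q] = 3 (because 392 is not a perfect cube), so 3 | [L:Q]. As gcd(2,3) = 1, [L:Q] is divisible by 6. Conversely L is generated over Q by √93 and ∛392, so [L:Q] ≤ 2·3 = 6. Therefore [Q(√93, ∛392) : Q] = 6.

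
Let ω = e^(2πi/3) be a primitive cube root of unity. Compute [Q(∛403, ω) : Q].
[Q(∛403, ω) : Q] = 6

[Q(∛403):Q] = 3 (min poly x^3 - 403, irreducible since 403 is not a perfect cube). [Q(ω):Q] = 2 (min poly x^2 + x + 1). Since Q(∛403) ⊂ R and ω ∉ R, we have ω ∉ Q(∛403), so x^2 + x + 1 remains irreducible over Q(∛403) and [Q(∛403, ω) : Q(∛403)] = 2. By the tower law, [Q(∛403, ω) : Q] = 3 · 2 = 6. (In fact Q(∛403, ω) is the splitting field of x^3 - 403 over Q.)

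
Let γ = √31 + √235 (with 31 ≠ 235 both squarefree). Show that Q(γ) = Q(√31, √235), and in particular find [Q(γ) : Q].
[Q(γ) : Q] = 4 (equivalently, Q(γ) = Q(√31, √235))

Obviously Q(γ) ⊆ Q(√31, √235), and [Q(√31, √235):Q] = 4 (since 31, 235 are distinct squarefree integers > 1 with 7285 not a perfect square). To show equality we compute the minimal polynomial of γ. From γ = √31 + √235: γ^2 = 31 + 2√(7285) + 235 = 266 + 2√(7285), so γ^2 - 266 = 2√(7285); squaring, (γ^2 - 266)^2 = 4·7285, i.e. γ^4 - 532γ^2 + 70756 - 29140 = 0, i.e. γ^4 - 532γ^2 + 41616 = 0. So γ is a root of x^4 - 532x^2 + 41616. This polynomial is irreducible over Q: it has no rational root (each ±√31 ± √235 is irrational), and any factorization into two quadratics over Q would force √(7285) ∈ Q (pairing opposite roots) or √31, √235 ∈ Q (other pairings), all impossible. Hence [Q(γ):Q] = 4 = [Q(√31, √235):Q], so Q(γ) = Q(√31, √235).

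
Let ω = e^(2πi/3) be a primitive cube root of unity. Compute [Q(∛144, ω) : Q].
[Q(∛144, ω) : Q] = 6

[Q(∛144):Q] = 3 (min poly x^3 - 144, irreducible since 144 is not a perfect cube). [Q(ω):Q] = 2 (min poly x^2 + x + 1). Since Q(∛144) ⊂ R and ω ∉ R, we have ω ∉ Q(∛144), so x^2 + x + 1 remains irreducible over Q(∛144) and [Q(∛144, ω) : Q(∛144)] = 2. By the tower law, [Q(∛144, ω) : Q] = 3 · 2 = 6. (In fact Q(∛144, ω) is the splitting field of x^3 - 144 over Q.)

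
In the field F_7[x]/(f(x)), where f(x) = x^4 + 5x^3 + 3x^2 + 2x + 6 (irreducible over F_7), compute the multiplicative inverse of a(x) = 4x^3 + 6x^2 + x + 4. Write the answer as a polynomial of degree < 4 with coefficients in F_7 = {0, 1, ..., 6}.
a(x)^(-1) ≡ 2x^3 + 6x^2 + 6x + 5 (mod f(x))

Since f is irreducible over F_7, F_7[x]/(f) is a field and a(x) ≠ 0 has an inverse. Apply the extended Euclidean algorithm to f(x) and a(x) in F_7[x]: f(x) = (2x)·a(x) + (x^2 + x + 6);  a(x) = (4x + 2)·(x^2 + x + 6) + (3x + 6);  (x^2 + x + 6) = (5x + 2)·(3x + 6) + (1). The last nonzero remainder is the constant 1 = gcd(f, a) in F_7. Back-substituting through the division chain expresses 1 = s(x)·a(x) + t(x)·f(x) with s(x) ≡ 2x^3 + 6x^2 + 6x + 5 (mod f), so a(x)^(-1) ≡ s(x) = 2x^3 + 6x^2 + 6x + 5 (mod f). Check: (4x^3 + 6x^2 + x + 4)·(2x^3 + 6x^2 + 6x + 5) = x^6 + x^5 + 6x^4 + 4x^2 + x + 6 ≡ 1 (mod x^4 + 5x^3 + 3x^2 + 2x + 6).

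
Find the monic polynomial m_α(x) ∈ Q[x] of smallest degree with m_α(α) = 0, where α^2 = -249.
m_α(x) = x^2 + 249

α satisfies α^2 + 249 = 0, so x^2 + 249 annihilates α. Since d = -249 is squarefree and ≠ 1, it is not a perfect square in Q, so x^2 + 249 has no rational root and is therefore irreducible over Q (a degree-2 polynomial over a field is irreducible iff it has no root). Hence m_α(x) = x^2 + 249.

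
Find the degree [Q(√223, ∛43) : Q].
[Q(√223, ∛43) : Q] = 6

Let L = Q(√223, ∛43). Since Q(√223) ⊂ L and [Q(√223):Q] = 2, the tower law gives 2 | [L:Q]. Likewise Q(∛43) ⊂ L with [Q(∛43):Q] = 3 (because 43 is not a perfect cube), so 3 | [L:Q]. As gcd(2,3) = 1, [L:Q] is divisible by 6. Conversely L is generated over Q by √223 and ∛43, so [L:Q] ≤ 2·3 = 6. Therefore [Q(√223, ∛43) : Q] = 6.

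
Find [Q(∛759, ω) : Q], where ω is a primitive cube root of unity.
[Q(∛759, ω) : Q] = 6

[Q(∛759):Q] = 3 (min poly x^3 - 759, irreducible since 759 is not a perfect cube). [Q(ω):Q] = 2 (min poly x^2 + x + 1). Since Q(∛759) ⊂ R and ω ∉ R, we have ω ∉ Q(∛759), so x^2 + x + 1 remains irreducible over Q(∛759) and [Q(∛759, ω) : Q(∛759)] = 2. By the tower law, [Q(∛759, ω) : Q] = 3 · 2 = 6. (In fact Q(∛759, ω) is the splitting field of x^3 - 759 over Q.)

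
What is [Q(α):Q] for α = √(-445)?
[Q(α):Q] = 2

[Q(α):Q] equals the degree of the minimal polynomial of α. Here α^2 = -445 and x^2 + 445 is irreducible (d = -445 is squarefree, ≠ 1, hence not a square), so deg(m_α) = 2. Thus [Q(α):Q] = 2.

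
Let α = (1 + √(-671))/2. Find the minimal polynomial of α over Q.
m_α(x) = x^2 - x + 168

From 2α - 1 = √(-671), squaring gives (2α - 1)^2 = -671, i.e. 4α^2 - 4α + 1 = -671, so α^2 - α + (1 + 671)/4 = 0. Since -671 ≡ 1 (mod 4), (1 + 671)/4 = 168 ∈ Z. The polynomial x^2 - x + 168 has discriminant 1 - 4·(168) = -671, which is not a perfect square in Q (d = -671 is squarefree and ≠ 1), so x^2 - x + 168 is irreducible over Q. It is the minimal polynomial of α.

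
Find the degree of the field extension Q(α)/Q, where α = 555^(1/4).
[Q(α):Q] = 4

α is a root of x^4 - 555. By Eisenstein's criterion at the prime p = 3 (which divides the constant term 555 but p^2 = 9 does not, since 555 is squarefree), x^4 - 555 is irreducible over Q. Hence [Q(α):Q] = 4.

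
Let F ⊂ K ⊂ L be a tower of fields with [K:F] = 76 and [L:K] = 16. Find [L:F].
[L:F] = 1216

The tower law says that for any tower of field extensions F ⊂ K ⊂ L with finite degrees, [L:F] = [L:K] · [K:F]. Here this gives [L:F] = 16 · 76 = 1216.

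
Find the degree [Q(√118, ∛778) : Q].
[Q(√118, ∛778) : Q] = 6

Let L = Q(√118, ∛778). Since Q(√118) ⊂ L and [Q(√118):Q] = 2, the tower law gives 2 | [L:Q]. Likewise Q(∛778) ⊂ L with [Q(∛778):Q] = 3 (because 778 is not a perfect cube), so 3 | [L:Q]. As gcd(2,3) = 1, [L:Q] is divisible by 6. Conversely L is generated over Q by √118 and ∛778, so [L:Q] ≤ 2·3 = 6. Therefore [Q(√118, ∛778) : Q] = 6.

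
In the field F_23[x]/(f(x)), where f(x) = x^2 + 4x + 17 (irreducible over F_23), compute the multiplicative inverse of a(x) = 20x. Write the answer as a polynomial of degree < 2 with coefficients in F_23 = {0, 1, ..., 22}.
a(x)^(-1) ≡ 14x + 10 (mod f(x))

Since f is irreducible over F_23, F_23[x]/(f) is a field and a(x) ≠ 0 has an inverse. Apply the extended Euclidean algorithm to f(x) and a(x) in F_23[x]: f(x) = (15x + 14)·a(x) + (17). The last nonzero remainder is the constant 17 = gcd(f, a) in F_23. Back-substituting through the division chain expresses 17 = s(x)·a(x) + t(x)·f(x) with s(x) ≡ 8x + 9 (mod f), so (8x + 9)·a(x) ≡ 17 (mod f). Multiplying by 17^(-1) ≡ 19 in F_23 gives a(x)^(-1) ≡ 19·(8x + 9) ≡ 14x + 10 (mod f). Check: (20x)·(14x + 10) = 4x^2 + 16x ≡ 1 (mod x^2 + 4x + 17).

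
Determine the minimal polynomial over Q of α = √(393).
m_α(x) = x^2 - 393

α satisfies α^2 - 393 = 0, so x^2 - 393 annihilates α. Since d = 393 is squarefree and ≠ 1, it is not a perfect square in Q, so x^2 - 393 has no rational root and is therefore irreducible over Q (a degree-2 polynomial over a field is irreducible iff it has no root). Hence m_α(x) = x^2 - 393.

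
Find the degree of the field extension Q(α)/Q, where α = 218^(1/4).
[Q(α):Q] = 4

α is a root of x^4 - 218. By Eisenstein's criterion at the prime p = 2 (which divides the constant term 218 but p^2 = 4 does not, since 218 is squarefree), x^4 - 218 is irreducible over Q. Hence [Q(α):Q] = 4.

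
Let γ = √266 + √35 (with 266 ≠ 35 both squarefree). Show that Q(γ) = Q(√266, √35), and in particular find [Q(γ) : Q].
[Q(γ) : Q] = 4 (equivalently, Q(γ) = Q(√266, √35))

Obviously Q(γ) ⊆ Q(√266, √35), and [Q(√266, √35):Q] = 4 (since 266, 35 are distinct squarefree integers > 1 with 9310 not a perfect square). To show equality we compute the minimal polynomial of γ. From γ = √266 + √35: γ^2 = 266 + 2√(9310) + 35 = 301 + 2√(9310), so γ^2 - 301 = 2√(9310); squaring, (γ^2 - 301)^2 = 4·9310, i.e. γ^4 - 602γ^2 + 90601 - 37240 = 0, i.e. γ^4 - 602γ^2 + 53361 = 0. So γ is a root of x^4 - 602x^2 + 53361. This polynomial is irreducible over Q: it has no rational root (each ±√266 ± √35 is irrational), and any factorization into two quadratics over Q would force √(9310) ∈ Q (pairing opposite roots) or √266, √35 ∈ Q (other pairings), all impossible. Hence [Q(γ):Q] = 4 = [Q(√266, √35):Q], so Q(γ) = Q(√266, √35).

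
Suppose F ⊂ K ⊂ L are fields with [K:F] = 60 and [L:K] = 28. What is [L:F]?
[L:F] = 1680

The tower law says that for any tower of field extensions F ⊂ K ⊂ L with finite degrees, [L:F] = [L:K] · [K:F]. Here this gives [L:F] = 28 · 60 = 1680.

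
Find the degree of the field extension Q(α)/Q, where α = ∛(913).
[Q(α):Q] = 3

The minimal polynomial of α is x^3 - 913, irreducible over Q since 913 is not a perfect cube (so x^3 - 913 has no rational root). Hence [Q(α):Q] = deg(m_α) = 3.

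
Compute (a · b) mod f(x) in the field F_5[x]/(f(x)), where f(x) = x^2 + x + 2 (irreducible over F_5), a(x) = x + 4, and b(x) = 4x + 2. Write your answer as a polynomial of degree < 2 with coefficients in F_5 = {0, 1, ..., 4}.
a · b ≡ 4x (mod f(x))

Multiply in F_5[x]: a(x)·b(x) = (x + 4)·(4x + 2) = 4x^2 + 3x + 3. This has degree ≥ 2, so divide by f(x) over F_5: 4x^2 + 3x + 3 = (4)·(x^2 + x + 2) + (4x). Hence a·b ≡ 4x (mod f). (F_5[x]/(f) is a field with 5^2 = 25 elements since f is irreducible of degree 2.)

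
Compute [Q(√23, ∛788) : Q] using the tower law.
[Q(√23, ∛788) : Q] = 6

Let L = Q(√23, ∛788). Since Q(√23) ⊂ L and [Q(√23):Q] = 2, the tower law gives 2 | [L:Q]. Likewise Q(∛788) ⊂ L with [Q(∛788):Q] = 3 (because 788 is not a perfect cube), so 3 | [L:Q]. As gcd(2,3) = 1, [L:Q] is divisible by 6. Conversely L is generated over Q by √23 and ∛788, so [L:Q] ≤ 2·3 = 6. Therefore [Q(√23, ∛788) : Q] = 6.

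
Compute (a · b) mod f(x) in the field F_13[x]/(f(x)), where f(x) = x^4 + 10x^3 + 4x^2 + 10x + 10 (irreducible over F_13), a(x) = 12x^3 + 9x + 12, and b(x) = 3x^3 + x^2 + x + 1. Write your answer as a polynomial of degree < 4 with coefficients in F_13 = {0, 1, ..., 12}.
a · b ≡ 8x^3 + 2x^2 + 2x + 10 (mod f(x))

Multiply in F_13[x]: a(x)·b(x) = (12x^3 + 9x + 12)·(3x^3 + x^2 + x + 1) = 10x^6 + 12x^5 + 5x^3 + 8x^2 + 8x + 12. This has degree ≥ 4, so divide by f(x) over F_13: 10x^6 + 12x^5 + 5x^3 + 8x^2 + 8x + 12 = (10x^2 + 3x + 8)·(x^4 + 10x^3 + 4x^2 + 10x + 10) + (8x^3 + 2x^2 + 2x + 10). Hence a·b ≡ 8x^3 + 2x^2 + 2x + 10 (mod f). (F_13[x]/(f) is a field with 13^4 = 28561 elements since f is irreducible of degree 4.)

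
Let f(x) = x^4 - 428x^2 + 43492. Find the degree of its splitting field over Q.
[K : Q] = 4

Solving the quadratic in x^2: x^2 = (428 ± √(428^2 - 4·43492))/2 = (428 ± √9216)/2 = (428 ± 96)/2, giving x^2 = 262 or x^2 = 166. So f(x) = (x^2 - 262)(x^2 - 166) and the roots of f are ±√262, ±√166. Hence the splitting field is K = Q(√262, √166). Since 262 and 166 are distinct squarefree integers > 1, their product 43492 is not a perfect square, so √166 ∉ Q(√262). By the tower law [K:Q] = [Q(√262,√166):Q(√262)] · [Q(√262):Q] = 2 · 2 = 4.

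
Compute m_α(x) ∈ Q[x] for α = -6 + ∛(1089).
m_α(x) = x^3 + 18x^2 + 108x - 873

Set β = α + 6 = ∛(1089), so β^3 = 1089. Then (α + 6)^3 - 1089 = 0, i.e. α is a root of g(x) = (x + 6)^3 - 1089 = x^3 + 18x^2 + 108x - 873. Since g(x) = h(x + 6) where h(x) = x^3 - 1089, and h is irreducible over Q (because 1089 is not a perfect cube, so h has no rational root, and a monic cubic with no rational root is irreducible), g is also irreducible (irreducibility is preserved under the substitution x → x + 6). Hence m_α(x) = x^3 + 18x^2 + 108x - 873.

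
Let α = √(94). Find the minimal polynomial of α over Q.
m_α(x) = x^2 - 94

α satisfies α^2 - 94 = 0, so x^2 - 94 annihilates α. Since d = 94 is squarefree and ≠ 1, it is not a perfect square in Q, so x^2 - 94 has no rational root and is therefore irreducible over Q (a degree-2 polynomial over a field is irreducible iff it has no root). Hence m_α(x) = x^2 - 94.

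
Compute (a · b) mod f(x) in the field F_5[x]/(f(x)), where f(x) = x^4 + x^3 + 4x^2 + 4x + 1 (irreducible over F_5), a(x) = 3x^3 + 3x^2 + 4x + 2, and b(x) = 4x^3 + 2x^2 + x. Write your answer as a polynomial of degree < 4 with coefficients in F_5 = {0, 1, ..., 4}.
a · b ≡ x^3 + 3x^2 + 2x + 4 (mod f(x))

Multiply in F_5[x]: a(x)·b(x) = (3x^3 + 3x^2 + 4x + 2)·(4x^3 + 2x^2 + x) = 2x^6 + 3x^5 + 4x^3 + 3x^2 + 2x. This has degree ≥ 4, so divide by f(x) over F_5: 2x^6 + 3x^5 + 4x^3 + 3x^2 + 2x = (2x^2 + x + 1)·(x^4 + x^3 + 4x^2 + 4x + 1) + (x^3 + 3x^2 + 2x + 4). Hence a·b ≡ x^3 + 3x^2 + 2x + 4 (mod f). (F_5[x]/(f) is a field with 5^4 = 625 elements since f is irreducible of degree 4.)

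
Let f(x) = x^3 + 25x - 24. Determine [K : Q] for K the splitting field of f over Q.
[K : Q] = 6

By the rational root test, any rational root of the monic integer polynomial f(x) = x^3 + 25x - 24 must be an integer dividing the constant term -24, i.e. one of ±{1, 2, 3, 4, 6, 8, 12, 24}. Evaluating: f(1) = 2, f(-1) = -50, f(2) = 34, f(-2) = -82, f(3) = 78, f(-3) = -126, f(4) = 140, f(-4) = -188, f(6) = 342, f(-6) = -390, f(8) = 688, f(-8) = -736, f(12) = 2004, f(-12) = -2052, f(24) = 14400, f(-24) = -14448; none is 0, so f has no rational root and is therefore irreducible over Q (a cubic with no linear factor over a field is irreducible). For an irreducible cubic, the Galois group is A_3 or S_3 according as the discriminant disc(f) = -4a^3 - 27b^2 = -4·(25)^3 - 27·(-24)^2 = -78052 is or is not a square in Q. Here disc(f) = -78052 is not a perfect square in Q, so the Galois group of f over Q is not contained in A_3 and must be all of S_3. The splitting field has degree |S_3| = 6 over Q, so [K : Q] = 6.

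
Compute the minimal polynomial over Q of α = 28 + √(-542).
m_α(x) = x^2 - 56x + 1326

From α - 28 = √(-542), squaring gives (α - 28)^2 = -542, i.e. α^2 - 56α + 784 = -542, so α^2 - 56α + 1326 = 0. The discriminant of x^2 - 56x + 1326 is (-56)^2 - 4·(1326) = 3136 - 5304 = -2168, and 4·(-542) is not a perfect square in Q since -542 is squarefree and ≠ 1. Hence x^2 - 56x + 1326 is irreducible over Q and is the minimal polynomial of α.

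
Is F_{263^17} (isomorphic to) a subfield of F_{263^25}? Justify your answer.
No: F_{263^17} is not a subfield of F_{263^25}

F_{p^m} embeds in F_{p^n} iff m | n. Here 17 ∤ 25 (since 25 = 1·17 + 8 with remainder 8 ≠ 0), so F_{263^17} is not a subfield of F_{263^25}. Equivalently: if it were, the tower law would give 17 = [F_{263^17}:F_263] dividing [F_{263^25}:F_263] = 25, contradiction.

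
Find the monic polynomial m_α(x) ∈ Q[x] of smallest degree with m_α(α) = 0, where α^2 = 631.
m_α(x) = x^2 - 631

α satisfies α^2 - 631 = 0, so x^2 - 631 annihilates α. Since d = 631 is squarefree and ≠ 1, it is not a perfect square in Q, so x^2 - 631 has no rational root and is therefore irreducible over Q (a degree-2 polynomial over a field is irreducible iff it has no root). Hence m_α(x) = x^2 - 631.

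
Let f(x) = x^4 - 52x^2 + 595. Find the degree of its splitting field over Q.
[K : Q] = 4

Solving the quadratic in x^2: x^2 = (52 ± √(52^2 - 4·595))/2 = (52 ± √324)/2 = (52 ± 18)/2, giving x^2 = 35 or x^2 = 17. So f(x) = (x^2 - 35)(x^2 - 17) and the roots of f are ±√35, ±√17. Hence the splitting field is K = Q(√35, √17). Since 35 and 17 are distinct squarefree integers > 1, their product 595 is not a perfect square, so √17 ∉ Q(√35). By the tower law [K:Q] = [Q(√35,√17):Q(√35)] · [Q(√35):Q] = 2 · 2 = 4.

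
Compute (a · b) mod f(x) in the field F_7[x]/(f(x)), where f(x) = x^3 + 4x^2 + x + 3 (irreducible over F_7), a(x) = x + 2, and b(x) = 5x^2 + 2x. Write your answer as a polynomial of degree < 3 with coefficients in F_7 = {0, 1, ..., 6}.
a · b ≡ 6x^2 + 6x + 6 (mod f(x))

Multiply in F_7[x]: a(x)·b(x) = (x + 2)·(5x^2 + 2x) = 5x^3 + 5x^2 + 4x. This has degree ≥ 3, so divide by f(x) over F_7: 5x^3 + 5x^2 + 4x = (5)·(x^3 + 4x^2 + x + 3) + (6x^2 + 6x + 6). Hence a·b ≡ 6x^2 + 6x + 6 (mod f). (F_7[x]/(f) is a field with 7^3 = 343 elements since f is irreducible of degree 3.)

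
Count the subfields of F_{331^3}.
F_{331^3} has 2 subfields

The subfields of F_{p^n} are exactly the fields F_{p^d} for d | n (each is the fixed field of the unique index-d subgroup of Gal(F_{p^n}/F_p) ≅ Z/nZ). The divisors of n = 3 are {1, 3}, giving 2 subfields: F_{331^1}, F_{331^3}.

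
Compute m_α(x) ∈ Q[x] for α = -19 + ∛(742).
m_α(x) = x^3 + 57x^2 + 1083x + 6117

Set β = α + 19 = ∛(742), so β^3 = 742. Then (α + 19)^3 - 742 = 0, i.e. α is a root of g(x) = (x + 19)^3 - 742 = x^3 + 57x^2 + 1083x + 6117. Since g(x) = h(x + 19) where h(x) = x^3 - 742, and h is irreducible over Q (because 742 is not a perfect cube, so h has no rational root, and a monic cubic with no rational root is irreducible), g is also irreducible (irreducibility is preserved under the substitution x → x + 19). Hence m_α(x) = x^3 + 57x^2 + 1083x + 6117.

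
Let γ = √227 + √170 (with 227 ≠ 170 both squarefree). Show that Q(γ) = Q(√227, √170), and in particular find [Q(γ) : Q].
[Q(γ) : Q] = 4 (equivalently, Q(γ) = Q(√227, √170))

Obviously Q(γ) ⊆ Q(√227, √170), and [Q(√227, √170):Q] = 4 (since 227, 170 are distinct squarefree integers > 1 with 38590 not a perfect square). To show equality we compute the minimal polynomial of γ. From γ = √227 + √170: γ^2 = 227 + 2√(38590) + 170 = 397 + 2√(38590), so γ^2 - 397 = 2√(38590); squaring, (γ^2 - 397)^2 = 4·38590, i.e. γ^4 - 794γ^2 + 157609 - 154360 = 0, i.e. γ^4 - 794γ^2 + 3249 = 0. So γ is a root of x^4 - 794x^2 + 3249. This polynomial is irreducible over Q: it has no rational root (each ±√227 ± √170 is irrational), and any factorization into two quadratics over Q would force √(38590) ∈ Q (pairing opposite roots) or √227, √170 ∈ Q (other pairings), all impossible. Hence [Q(γ):Q] = 4 = [Q(√227, √170):Q], so Q(γ) = Q(√227, √170).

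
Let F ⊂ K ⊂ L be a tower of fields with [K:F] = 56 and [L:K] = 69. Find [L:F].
[L:F] = 3864

The tower law says that for any tower of field extensions F ⊂ K ⊂ L with finite degrees, [L:F] = [L:K] · [K:F]. Here this gives [L:F] = 69 · 56 = 3864.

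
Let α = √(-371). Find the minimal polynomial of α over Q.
m_α(x) = x^2 + 371

α satisfies α^2 + 371 = 0, so x^2 + 371 annihilates α. Since d = -371 is squarefree and ≠ 1, it is not a perfect square in Q, so x^2 + 371 has no rational root and is therefore irreducible over Q (a degree-2 polynomial over a field is irreducible iff it has no root). Hence m_α(x) = x^2 + 371.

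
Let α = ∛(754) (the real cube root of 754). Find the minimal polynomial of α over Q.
m_α(x) = x^3 - 754

α satisfies α^3 = 754, so x^3 - 754 annihilates α. By the rational root test, a rational root p/q (in lowest terms) of x^3 - 754 would satisfy p^3 = 754 q^3, forcing q = 1 and p^3 = 754; but 754 is not a perfect cube, contradiction. A monic cubic over Q with no rational root is irreducible (any nontrivial factorization would include a linear factor). Hence x^3 - 754 is the minimal polynomial of α, and in particular [Q(α):Q] = 3.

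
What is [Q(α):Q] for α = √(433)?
[Q(α):Q] = 2

[Q(α):Q] equals the degree of the minimal polynomial of α. Here α^2 = 433 and x^2 - 433 is irreducible (d = 433 is squarefree, ≠ 1, hence not a square), so deg(m_α) = 2. Thus [Q(α):Q] = 2.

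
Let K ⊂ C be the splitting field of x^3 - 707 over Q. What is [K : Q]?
[K : Q] = 6

The roots of x^3 - 707 are ∛707, ω∛707, ω^2∛707 where ω = e^(2πi/3) is a primitive cube root of unity, so K = Q(∛707, ω). Now [Q(∛707):Q] = 3 (since 707 is not a perfect cube, x^3 - 707 is irreducible) and [Q(ω):Q] = 2. Both 2 and 3 divide [K:Q], and [K:Q] ≤ 3·2 = 6, so [K:Q] = 6. (Equivalently: Q(∛707) ⊂ R but ω ∉ R, so [K : Q(∛707)] = 2.)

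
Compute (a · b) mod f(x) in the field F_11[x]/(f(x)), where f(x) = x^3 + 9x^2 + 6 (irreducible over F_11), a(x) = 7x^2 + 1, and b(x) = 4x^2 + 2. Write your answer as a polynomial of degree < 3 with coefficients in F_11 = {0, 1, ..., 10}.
a · b ≡ 9x^2 + 8x + 7 (mod f(x))

Multiply in F_11[x]: a(x)·b(x) = (7x^2 + 1)·(4x^2 + 2) = 6x^4 + 7x^2 + 2. This has degree ≥ 3, so divide by f(x) over F_11: 6x^4 + 7x^2 + 2 = (6x + 1)·(x^3 + 9x^2 + 6) + (9x^2 + 8x + 7). Hence a·b ≡ 9x^2 + 8x + 7 (mod f). (F_11[x]/(f) is a field with 11^3 = 1331 elements since f is irreducible of degree 3.)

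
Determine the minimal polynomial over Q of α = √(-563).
m_α(x) = x^2 + 563

α satisfies α^2 + 563 = 0, so x^2 + 563 annihilates α. Since d = -563 is squarefree and ≠ 1, it is not a perfect square in Q, so x^2 + 563 has no rational root and is therefore irreducible over Q (a degree-2 polynomial over a field is irreducible iff it has no root). Hence m_α(x) = x^2 + 563.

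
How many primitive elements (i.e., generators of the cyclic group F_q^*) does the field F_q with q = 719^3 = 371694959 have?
There are φ(371694958) = 184775256 primitive elements

F_q^* is cyclic of order q - 1 = 371694958. A cyclic group of order m has exactly φ(m) generators. Here m = 371694958 = 2 · 359 · 487 · 1063, so the number of primitive elements is φ(371694958) = 184775256.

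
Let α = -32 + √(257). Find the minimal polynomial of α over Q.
m_α(x) = x^2 + 64x + 767

From α + 32 = √(257), squaring gives (α + 32)^2 = 257, i.e. α^2 + 64α + 1024 = 257, so α^2 + 64α + 767 = 0. The discriminant of x^2 + 64x + 767 is (64)^2 - 4·(767) = 4096 - 3068 = 1028, and 4·(257) is not a perfect square in Q since 257 is squarefree and ≠ 1. Hence x^2 + 64x + 767 is irreducible over Q and is the minimal polynomial of α.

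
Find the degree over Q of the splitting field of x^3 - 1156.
[K : Q] = 6

The roots of x^3 - 1156 are ∛1156, ω∛1156, ω^2∛1156 where ω = e^(2πi/3) is a primitive cube root of unity, so K = Q(∛1156, ω). Now [Q(∛1156):Q] = 3 (since 1156 is not a perfect cube, x^3 - 1156 is irreducible) and [Q(ω):Q] = 2. Both 2 and 3 divide [K:Q], and [K:Q] ≤ 3·2 = 6, so [K:Q] = 6. (Equivalently: Q(∛1156) ⊂ R but ω ∉ R, so [K : Q(∛1156)] = 2.)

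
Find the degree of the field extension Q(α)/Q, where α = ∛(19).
[Q(α):Q] = 3

The minimal polynomial of α is x^3 - 19, irreducible over Q since 19 is not a perfect cube (so x^3 - 19 has no rational root). Hence [Q(α):Q] = deg(m_α) = 3.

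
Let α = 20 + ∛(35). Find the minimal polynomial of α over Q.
m_α(x) = x^3 - 60x^2 + 1200x - 8035

Set β = α - 20 = ∛(35), so β^3 = 35. Then (α - 20)^3 - 35 = 0, i.e. α is a root of g(x) = (x - 20)^3 - 35 = x^3 - 60x^2 + 1200x - 8035. Since g(x) = h(x - 20) where h(x) = x^3 - 35, and h is irreducible over Q (because 35 is not a perfect cube, so h has no rational root, and a monic cubic with no rational root is irreducible), g is also irreducible (irreducibility is preserved under the substitution x → x - 20). Hence m_α(x) = x^3 - 60x^2 + 1200x - 8035.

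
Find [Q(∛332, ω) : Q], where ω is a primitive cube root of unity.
[Q(∛332, ω) : Q] = 6

[Q(∛332):Q] = 3 (min poly x^3 - 332, irreducible since 332 is not a perfect cube). [Q(ω):Q] = 2 (min poly x^2 + x + 1). Since Q(∛332) ⊂ R and ω ∉ R, we have ω ∉ Q(∛332), so x^2 + x + 1 remains irreducible over Q(∛332) and [Q(∛332, ω) : Q(∛332)] = 2. By the tower law, [Q(∛332, ω) : Q] = 3 · 2 = 6. (In fact Q(∛332, ω) is the splitting field of x^3 - 332 over Q.)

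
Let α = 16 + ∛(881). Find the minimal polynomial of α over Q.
m_α(x) = x^3 - 48x^2 + 768x - 4977

Set β = α - 16 = ∛(881), so β^3 = 881. Then (α - 16)^3 - 881 = 0, i.e. α is a root of g(x) = (x - 16)^3 - 881 = x^3 - 48x^2 + 768x - 4977. Since g(x) = h(x - 16) where h(x) = x^3 - 881, and h is irreducible over Q (because 881 is not a perfect cube, so h has no rational root, and a monic cubic with no rational root is irreducible), g is also irreducible (irreducibility is preserved under the substitution x → x - 16). Hence m_α(x) = x^3 - 48x^2 + 768x - 4977.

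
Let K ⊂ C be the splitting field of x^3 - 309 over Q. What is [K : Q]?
[K : Q] = 6

The roots of x^3 - 309 are ∛309, ω∛309, ω^2∛309 where ω = e^(2πi/3) is a primitive cube root of unity, so K = Q(∛309, ω). Now [Q(∛309):Q] = 3 (since 309 is not a perfect cube, x^3 - 309 is irreducible) and [Q(ω):Q] = 2. Both 2 and 3 divide [K:Q], and [K:Q] ≤ 3·2 = 6, so [K:Q] = 6. (Equivalently: Q(∛309) ⊂ R but ω ∉ R, so [K : Q(∛309)] = 2.)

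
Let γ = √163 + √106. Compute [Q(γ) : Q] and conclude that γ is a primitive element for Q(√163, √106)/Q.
[Q(γ) : Q] = 4 (equivalently, Q(γ) = Q(√163, √106))

Obviously Q(γ) ⊆ Q(√163, √106), and [Q(√163, √106):Q] = 4 (since 163, 106 are distinct squarefree integers > 1 with 17278 not a perfect square). To show equality we compute the minimal polynomial of γ. From γ = √163 + √106: γ^2 = 163 + 2√(17278) + 106 = 269 + 2√(17278), so γ^2 - 269 = 2√(17278); squaring, (γ^2 - 269)^2 = 4·17278, i.e. γ^4 - 538γ^2 + 72361 - 69112 = 0, i.e. γ^4 - 538γ^2 + 3249 = 0. So γ is a root of x^4 - 538x^2 + 3249. This polynomial is irreducible over Q: it has no rational root (each ±√163 ± √106 is irrational), and any factorization into two quadratics over Q would force √(17278) ∈ Q (pairing opposite roots) or √163, √106 ∈ Q (other pairings), all impossible. Hence [Q(γ):Q] = 4 = [Q(√163, √106):Q], so Q(γ) = Q(√163, √106).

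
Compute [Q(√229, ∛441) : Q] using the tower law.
[Q(√229, ∛441) : Q] = 6

Let L = Q(√229, ∛441). Since Q(√229) ⊂ L and [Q(√229):Q] = 2, the tower law gives 2 | [L:Q]. Likewise Q(∛441) ⊂ L with [Q(∛441):Q] = 3 (because 441 is not a perfect cube), so 3 | [L:Q]. As gcd(2,3) = 1, [L:Q] is divisible by 6. Conversely L is generated over Q by √229 and ∛441, so [L:Q] ≤ 2·3 = 6. Therefore [Q(√229, ∛441) : Q] = 6.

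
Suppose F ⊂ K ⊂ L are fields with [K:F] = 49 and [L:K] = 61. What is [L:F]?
[L:F] = 2989

The tower law says that for any tower of field extensions F ⊂ K ⊂ L with finite degrees, [L:F] = [L:K] · [K:F]. Here this gives [L:F] = 61 · 49 = 2989.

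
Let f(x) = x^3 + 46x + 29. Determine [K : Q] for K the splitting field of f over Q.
[K : Q] = 6

By the rational root test, any rational root of the monic integer polynomial f(x) = x^3 + 46x + 29 must be an integer dividing the constant term 29, i.e. one of ±{1, 29}. Evaluating: f(1) = 76, f(-1) = -18, f(29) = 25752, f(-29) = -25694; none is 0, so f has no rational root and is therefore irreducible over Q (a cubic with no linear factor over a field is irreducible). For an irreducible cubic, the Galois group is A_3 or S_3 according as the discriminant disc(f) = -4a^3 - 27b^2 = -4·(46)^3 - 27·(29)^2 = -412051 is or is not a square in Q. Here disc(f) = -412051 is not a perfect square in Q, so the Galois group of f over Q is not contained in A_3 and must be all of S_3. The splitting field has degree |S_3| = 6 over Q, so [K : Q] = 6.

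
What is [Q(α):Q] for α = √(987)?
[Q(α):Q] = 2

[Q(α):Q] equals the degree of the minimal polynomial of α. Here α^2 = 987 and x^2 - 987 is irreducible (d = 987 is squarefree, ≠ 1, hence not a square), so deg(m_α) = 2. Thus [Q(α):Q] = 2.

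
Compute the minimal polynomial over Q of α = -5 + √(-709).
m_α(x) = x^2 + 10x + 734

From α + 5 = √(-709), squaring gives (α + 5)^2 = -709, i.e. α^2 + 10α + 25 = -709, so α^2 + 10α + 734 = 0. The discriminant of x^2 + 10x + 734 is (10)^2 - 4·(734) = 100 - 2936 = -2836, and 4·(-709) is not a perfect square in Q since -709 is squarefree and ≠ 1. Hence x^2 + 10x + 734 is irreducible over Q and is the minimal polynomial of α.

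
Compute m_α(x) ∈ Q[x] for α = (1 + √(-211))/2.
m_α(x) = x^2 - x + 53

From 2α - 1 = √(-211), squaring gives (2α - 1)^2 = -211, i.e. 4α^2 - 4α + 1 = -211, so α^2 - α + (1 + 211)/4 = 0. Since -211 ≡ 1 (mod 4), (1 + 211)/4 = 53 ∈ Z. The polynomial x^2 - x + 53 has discriminant 1 - 4·(53) = -211, which is not a perfect square in Q (d = -211 is squarefree and ≠ 1), so x^2 - x + 53 is irreducible over Q. It is the minimal polynomial of α.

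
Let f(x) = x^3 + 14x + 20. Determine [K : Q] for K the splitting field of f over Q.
[K : Q] = 6

By the rational root test, any rational root of the monic integer polynomial f(x) = x^3 + 14x + 20 must be an integer dividing the constant term 20, i.e. one of ±{1, 2, 4, 5, 10, 20}. Evaluating: f(1) = 35, f(-1) = 5, f(2) = 56, f(-2) = -16, f(4) = 140, f(-4) = -100, f(5) = 215, f(-5) = -175, f(10) = 1160, f(-10) = -1120, f(20) = 8300, f(-20) = -8260; none is 0, so f has no rational root and is therefore irreducible over Q (a cubic with no linear factor over a field is irreducible). For an irreducible cubic, the Galois group is A_3 or S_3 according as the discriminant disc(f) = -4a^3 - 27b^2 = -4·(14)^3 - 27·(20)^2 = -21776 is or is not a square in Q. Here disc(f) = -21776 is not a perfect square in Q, so the Galois group of f over Q is not contained in A_3 and must be all of S_3. The splitting field has degree |S_3| = 6 over Q, so [K : Q] = 6.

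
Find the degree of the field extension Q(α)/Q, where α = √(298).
[Q(α):Q] = 2

[Q(α):Q] equals the degree of the minimal polynomial of α. Here α^2 = 298 and x^2 - 298 is irreducible (d = 298 is squarefree, ≠ 1, hence not a square), so deg(m_α) = 2. Thus [Q(α):Q] = 2.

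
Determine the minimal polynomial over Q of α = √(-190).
m_α(x) = x^2 + 190

α satisfies α^2 + 190 = 0, so x^2 + 190 annihilates α. Since d = -190 is squarefree and ≠ 1, it is not a perfect square in Q, so x^2 + 190 has no rational root and is therefore irreducible over Q (a degree-2 polynomial over a field is irreducible iff it has no root). Hence m_α(x) = x^2 + 190.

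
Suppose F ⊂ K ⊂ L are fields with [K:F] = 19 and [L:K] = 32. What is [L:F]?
[L:F] = 608

The tower law says that for any tower of field extensions F ⊂ K ⊂ L with finite degrees, [L:F] = [L:K] · [K:F]. Here this gives [L:F] = 32 · 19 = 608.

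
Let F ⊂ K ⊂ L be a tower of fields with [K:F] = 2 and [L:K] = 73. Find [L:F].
[L:F] = 146

The tower law says that for any tower of field extensions F ⊂ K ⊂ L with finite degrees, [L:F] = [L:K] · [K:F]. Here this gives [L:F] = 73 · 2 = 146.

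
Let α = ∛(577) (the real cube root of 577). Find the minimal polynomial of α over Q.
m_α(x) = x^3 - 577

α satisfies α^3 = 577, so x^3 - 577 annihilates α. By the rational root test, a rational root p/q (in lowest terms) of x^3 - 577 would satisfy p^3 = 577 q^3, forcing q = 1 and p^3 = 577; but 577 is not a perfect cube, contradiction. A monic cubic over Q with no rational root is irreducible (any nontrivial factorization would include a linear factor). Hence x^3 - 577 is the minimal polynomial of α, and in particular [Q(α):Q] = 3.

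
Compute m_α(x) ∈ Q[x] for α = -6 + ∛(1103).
m_α(x) = x^3 + 18x^2 + 108x - 887

Set β = α + 6 = ∛(1103), so β^3 = 1103. Then (α + 6)^3 - 1103 = 0, i.e. α is a root of g(x) = (x + 6)^3 - 1103 = x^3 + 18x^2 + 108x - 887. Since g(x) = h(x + 6) where h(x) = x^3 - 1103, and h is irreducible over Q (because 1103 is not a perfect cube, so h has no rational root, and a monic cubic with no rational root is irreducible), g is also irreducible (irreducibility is preserved under the substitution x → x + 6). Hence m_α(x) = x^3 + 18x^2 + 108x - 887.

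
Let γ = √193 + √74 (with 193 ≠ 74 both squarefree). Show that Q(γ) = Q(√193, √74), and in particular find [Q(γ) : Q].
[Q(γ) : Q] = 4 (equivalently, Q(γ) = Q(√193, √74))

Obviously Q(γ) ⊆ Q(√193, √74), and [Q(√193, √74):Q] = 4 (since 193, 74 are distinct squarefree integers > 1 with 14282 not a perfect square). To show equality we compute the minimal polynomial of γ. From γ = √193 + √74: γ^2 = 193 + 2√(14282) + 74 = 267 + 2√(14282), so γ^2 - 267 = 2√(14282); squaring, (γ^2 - 267)^2 = 4·14282, i.e. γ^4 - 534γ^2 + 71289 - 57128 = 0, i.e. γ^4 - 534γ^2 + 14161 = 0. So γ is a root of x^4 - 534x^2 + 14161. This polynomial is irreducible over Q: it has no rational root (each ±√193 ± √74 is irrational), and any factorization into two quadratics over Q would force √(14282) ∈ Q (pairing opposite roots) or √193, √74 ∈ Q (other pairings), all impossible. Hence [Q(γ):Q] = 4 = [Q(√193, √74):Q], so Q(γ) = Q(√193, √74).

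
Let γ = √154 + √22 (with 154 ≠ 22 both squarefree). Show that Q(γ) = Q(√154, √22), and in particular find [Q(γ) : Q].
[Q(γ) : Q] = 4 (equivalently, Q(γ) = Q(√154, √22))

Obviously Q(γ) ⊆ Q(√154, √22), and [Q(√154, √22):Q] = 4 (since 154, 22 are distinct squarefree integers > 1 with 3388 not a perfect square). To show equality we compute the minimal polynomial of γ. From γ = √154 + √22: γ^2 = 154 + 2√(3388) + 22 = 176 + 2√(3388), so γ^2 - 176 = 2√(3388); squaring, (γ^2 - 176)^2 = 4·3388, i.e. γ^4 - 352γ^2 + 30976 - 13552 = 0, i.e. γ^4 - 352γ^2 + 17424 = 0. So γ is a root of x^4 - 352x^2 + 17424. This polynomial is irreducible over Q: it has no rational root (each ±√154 ± √22 is irrational), and any factorization into two quadratics over Q would force √(3388) ∈ Q (pairing opposite roots) or √154, √22 ∈ Q (other pairings), all impossible. Hence [Q(γ):Q] = 4 = [Q(√154, √22):Q], so Q(γ) = Q(√154, √22).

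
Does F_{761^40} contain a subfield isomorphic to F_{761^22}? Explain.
No: F_{761^22} is not a subfield of F_{761^40}

F_{p^m} embeds in F_{p^n} iff m | n. Here 22 ∤ 40 (since 40 = 1·22 + 18 with remainder 18 ≠ 0), so F_{761^22} is not a subfield of F_{761^40}. Equivalently: if it were, the tower law would give 22 = [F_{761^22}:F_761] dividing [F_{761^40}:F_761] = 40, contradiction.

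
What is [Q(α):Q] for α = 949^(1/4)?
[Q(α):Q] = 4

α is a root of x^4 - 949. By Eisenstein's criterion at the prime p = 13 (which divides the constant term 949 but p^2 = 169 does not, since 949 is squarefree), x^4 - 949 is irreducible over Q. Hence [Q(α):Q] = 4.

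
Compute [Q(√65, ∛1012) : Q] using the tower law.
[Q(√65, ∛1012) : Q] = 6

Let L = Q(√65, ∛1012). Since Q(√65) ⊂ L and [Q(√65):Q] = 2, the tower law gives 2 | [L:Q]. Likewise Q(∛1012) ⊂ L with [Q(∛1012):Q] = 3 (because 1012 is not a perfect cube), so 3 | [L:Q]. As gcd(2,3) = 1, [L:Q] is divisible by 6. Conversely L is generated over Q by √65 and ∛1012, so [L:Q] ≤ 2·3 = 6. Therefore [Q(√65, ∛1012) : Q] = 6.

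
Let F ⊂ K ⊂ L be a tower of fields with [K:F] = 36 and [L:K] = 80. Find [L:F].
[L:F] = 2880

The tower law says that for any tower of field extensions F ⊂ K ⊂ L with finite degrees, [L:F] = [L:K] · [K:F]. Here this gives [L:F] = 80 · 36 = 2880.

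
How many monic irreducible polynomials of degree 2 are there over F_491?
There are 120295 monic irreducible polynomials of degree 2 over F_491

Each element of F_{491^2} that lies in no proper subfield is a root of exactly one monic irreducible of degree 2 over F_491, and each such polynomial has 2 distinct roots in F_{491^2}. By Möbius inversion the count is N_491(2) = (1/2) Σ_{d|2} μ(2/d) · 491^d = (1/2)(μ(2)·491^1 + μ(1)·491^2) = 240590/2 = 120295.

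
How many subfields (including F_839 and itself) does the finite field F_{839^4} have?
F_{839^4} has 3 subfields

The subfields of F_{p^n} are exactly the fields F_{p^d} for d | n (each is the fixed field of the unique index-d subgroup of Gal(F_{p^n}/F_p) ≅ Z/nZ). The divisors of n = 4 are {1, 2, 4}, giving 3 subfields: F_{839^1}, F_{839^2}, F_{839^4}.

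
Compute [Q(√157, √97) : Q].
[Q(√157, √97) : Q] = 4

[Q(√157):Q] = 2 (min poly x^2 - 157, irreducible since 157 is squarefree > 1). For the top step, suppose √97 ∈ Q(√157), say √97 = c + d√157 with c, d ∈ Q. Squaring: 97 = c^2 + 157d^2 + 2cd√157. Since √157 ∉ Q this forces 2cd = 0. If d = 0 then √97 = c ∈ Q, contradicting 97 squarefree > 1. If c = 0 then 97 = 157d^2, so 157·97 = (157d)^2 is a perfect square in Q — but 157·97 = 15229 is not a perfect square (since 157 and 97 are distinct squarefree integers). Contradiction. Hence √97 ∉ Q(√157), so x^2 - 97 stays irreducible over Q(√157) and [Q(√157, √97) : Q(√157)] = 2. By the tower law, [Q(√157, √97) : Q] = 2 · 2 = 4.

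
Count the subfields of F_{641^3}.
F_{641^3} has 2 subfields

The subfields of F_{p^n} are exactly the fields F_{p^d} for d | n (each is the fixed field of the unique index-d subgroup of Gal(F_{p^n}/F_p) ≅ Z/nZ). The divisors of n = 3 are {1, 3}, giving 2 subfields: F_{641^1}, F_{641^3}.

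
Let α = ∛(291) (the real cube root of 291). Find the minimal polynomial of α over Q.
m_α(x) = x^3 - 291

α satisfies α^3 = 291, so x^3 - 291 annihilates α. By the rational root test, a rational root p/q (in lowest terms) of x^3 - 291 would satisfy p^3 = 291 q^3, forcing q = 1 and p^3 = 291; but 291 is not a perfect cube, contradiction. A monic cubic over Q with no rational root is irreducible (any nontrivial factorization would include a linear factor). Hence x^3 - 291 is the minimal polynomial of α, and in particular [Q(α):Q] = 3.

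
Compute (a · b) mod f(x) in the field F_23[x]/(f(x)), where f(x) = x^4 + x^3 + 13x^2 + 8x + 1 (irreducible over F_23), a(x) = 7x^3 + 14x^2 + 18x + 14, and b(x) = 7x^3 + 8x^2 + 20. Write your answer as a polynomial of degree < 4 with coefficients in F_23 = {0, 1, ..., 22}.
a · b ≡ 3x^3 + 6x^2 + 9x + 2 (mod f(x))

Multiply in F_23[x]: a(x)·b(x) = (7x^3 + 14x^2 + 18x + 14)·(7x^3 + 8x^2 + 20) = 3x^6 + 16x^5 + 8x^4 + 14x^3 + x^2 + 15x + 4. This has degree ≥ 4, so divide by f(x) over F_23: 3x^6 + 16x^5 + 8x^4 + 14x^3 + x^2 + 15x + 4 = (3x^2 + 13x + 2)·(x^4 + x^3 + 13x^2 + 8x + 1) + (3x^3 + 6x^2 + 9x + 2). Hence a·b ≡ 3x^3 + 6x^2 + 9x + 2 (mod f). (F_23[x]/(f) is a field with 23^4 = 279841 elements since f is irreducible of degree 4.)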